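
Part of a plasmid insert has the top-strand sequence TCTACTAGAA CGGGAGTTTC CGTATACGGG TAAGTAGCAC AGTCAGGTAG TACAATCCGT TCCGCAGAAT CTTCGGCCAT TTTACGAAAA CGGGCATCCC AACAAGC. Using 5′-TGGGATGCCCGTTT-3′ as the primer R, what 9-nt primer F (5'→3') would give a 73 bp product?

The reverse primer's reverse complement AAACGGGCATCCCA matches the template at positions 88–101, so the product ends at position 101.
A 73 bp product then starts at position 101 − 73 + 1 = 29.
The forward primer is identical to the top strand there: GGTAAGTAG.

5'-GGTAAGTAG-3'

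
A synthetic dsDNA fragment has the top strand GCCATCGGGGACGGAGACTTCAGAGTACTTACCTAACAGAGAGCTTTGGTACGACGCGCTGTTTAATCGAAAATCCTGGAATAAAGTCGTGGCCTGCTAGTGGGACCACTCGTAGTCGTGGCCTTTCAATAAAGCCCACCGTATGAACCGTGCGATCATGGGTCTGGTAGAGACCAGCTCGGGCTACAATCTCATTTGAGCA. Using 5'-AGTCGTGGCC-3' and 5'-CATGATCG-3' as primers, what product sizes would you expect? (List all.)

The forward primer AGTCGTGGCC matches the top strand at positions 85–94, 114–123.
The reverse primer's reverse complement is CGATCATG, matching at positions 153–160.
Each forward site pairs with the reverse site to give a product ending at position 160: sizes 76, 47 bp.

76 bp, 47 bp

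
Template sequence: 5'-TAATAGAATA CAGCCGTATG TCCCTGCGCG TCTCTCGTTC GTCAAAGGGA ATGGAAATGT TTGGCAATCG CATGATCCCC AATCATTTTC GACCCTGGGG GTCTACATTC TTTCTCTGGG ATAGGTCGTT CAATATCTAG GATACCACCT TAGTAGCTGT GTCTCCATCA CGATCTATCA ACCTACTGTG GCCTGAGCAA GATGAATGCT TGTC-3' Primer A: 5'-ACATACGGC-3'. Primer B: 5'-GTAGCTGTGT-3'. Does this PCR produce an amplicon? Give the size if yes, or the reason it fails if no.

No product — the primers' 3' ends point away from each other.

Primer A (ACATACGGC) has reverse complement GCCGTATGT, which matches the top strand at positions 13–21; primer A anneals to the top strand there with its 3' end pointing upstream toward position 13.
Primer B (GTAGCTGTGT) matches the top strand directly at positions 153–162; it anneals to the bottom strand with its 3' end pointing downstream toward position 162.
The 3' ends diverge (primer A extends toward position 1, primer B toward position 214), so the primers never converge on a shared product.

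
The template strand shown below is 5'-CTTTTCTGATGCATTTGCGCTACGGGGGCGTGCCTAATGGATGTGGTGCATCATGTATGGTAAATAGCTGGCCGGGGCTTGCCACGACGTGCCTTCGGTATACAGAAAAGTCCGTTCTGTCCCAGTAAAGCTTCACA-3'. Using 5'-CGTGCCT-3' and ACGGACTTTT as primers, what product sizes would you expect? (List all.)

87 bp, 28 bp

The forward primer CGTGCCT matches the top strand at positions 29–35, 88–94.
The reverse primer's reverse complement is AAAAGTCCGT, matching at positions 106–115.
Each forward site pairs with the reverse site to give a product ending at position 115: sizes 87, 28 bp.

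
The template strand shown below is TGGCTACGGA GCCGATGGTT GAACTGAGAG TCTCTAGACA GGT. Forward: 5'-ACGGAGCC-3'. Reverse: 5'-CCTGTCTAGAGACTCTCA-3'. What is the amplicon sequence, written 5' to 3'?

5'-ACGGAGCCGATGGTTGAACTGAGAGTCTCTAGACAGG-3'

Scanning the template, ACGGAGCC occurs at positions 6–13; this primer anneals to the bottom strand there with its 3' end pointing downstream.
Reverse complement of the reverse primer: TGAGAGTCTCTAGACAGG. This occurs on the top strand at positions 25–42.
The product is the template from position 6 through 42 (37 bp).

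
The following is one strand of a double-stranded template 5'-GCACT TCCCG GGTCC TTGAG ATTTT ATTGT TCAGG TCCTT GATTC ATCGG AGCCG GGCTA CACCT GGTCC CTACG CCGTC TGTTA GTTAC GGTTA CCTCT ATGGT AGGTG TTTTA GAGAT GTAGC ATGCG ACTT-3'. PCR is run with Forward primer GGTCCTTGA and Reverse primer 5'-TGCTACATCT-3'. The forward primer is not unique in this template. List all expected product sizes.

116 bp, 93 bp

The forward primer GGTCCTTGA matches the top strand at positions 11–19, 34–42.
The reverse primer's reverse complement is AGATGTAGCA, matching at positions 117–126.
Each forward site pairs with the reverse site to give a product ending at position 126: sizes 116, 93 bp.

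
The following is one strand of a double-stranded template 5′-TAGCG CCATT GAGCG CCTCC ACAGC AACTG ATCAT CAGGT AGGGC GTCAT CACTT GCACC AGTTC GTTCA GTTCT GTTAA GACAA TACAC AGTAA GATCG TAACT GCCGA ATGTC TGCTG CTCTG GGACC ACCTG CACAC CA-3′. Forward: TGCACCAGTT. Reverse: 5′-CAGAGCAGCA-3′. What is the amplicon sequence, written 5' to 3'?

Forward primer TGCACCAGTT is found on the top strand at positions 55–64.
Taking the reverse complement of CAGAGCAGCA gives TGCTGCTCTG, found at positions 116–125 on the template; the primer anneals here to the top strand with its 3' end pointing upstream.
The product is the template from position 55 through 125 (71 bp).

5'-TGCACCAGTTCGTTCAGTTCTGTTAAGACAATACACAGTAAGATCGTAACTGCCGAATGTCTGCTGCTCTG-3'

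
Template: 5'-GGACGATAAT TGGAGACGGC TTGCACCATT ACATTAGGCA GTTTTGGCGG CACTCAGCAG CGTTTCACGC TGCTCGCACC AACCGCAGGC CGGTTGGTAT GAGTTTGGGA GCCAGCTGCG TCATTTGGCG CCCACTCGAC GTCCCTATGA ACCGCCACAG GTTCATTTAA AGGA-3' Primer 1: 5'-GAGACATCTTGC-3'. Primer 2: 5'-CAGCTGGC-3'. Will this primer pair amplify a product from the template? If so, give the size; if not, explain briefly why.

No product — primer 1 has no binding site in the template.

Primer 1 (GAGACATCTTGC) does not match the top strand, and its reverse complement GCAAGATGTCTC does not match either.
With no annealing site for primer 1, no amplification occurs.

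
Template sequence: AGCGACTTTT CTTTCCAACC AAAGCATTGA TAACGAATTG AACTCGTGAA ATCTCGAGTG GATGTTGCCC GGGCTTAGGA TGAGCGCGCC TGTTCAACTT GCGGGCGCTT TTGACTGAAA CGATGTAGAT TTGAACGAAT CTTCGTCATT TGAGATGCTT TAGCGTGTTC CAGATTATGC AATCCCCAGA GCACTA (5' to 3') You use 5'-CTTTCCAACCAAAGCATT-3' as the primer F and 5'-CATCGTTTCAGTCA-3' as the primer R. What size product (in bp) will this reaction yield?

115 bp

Forward primer CTTTCCAACCAAAGCATT is found on the top strand at positions 11–28.
Reverse complement of the reverse primer: TGACTGAAACGATG. This occurs on the top strand at positions 112–125.
Product length = (reverse-primer end) − (forward-primer start) + 1 = 125 − 11 + 1 = 115 bp.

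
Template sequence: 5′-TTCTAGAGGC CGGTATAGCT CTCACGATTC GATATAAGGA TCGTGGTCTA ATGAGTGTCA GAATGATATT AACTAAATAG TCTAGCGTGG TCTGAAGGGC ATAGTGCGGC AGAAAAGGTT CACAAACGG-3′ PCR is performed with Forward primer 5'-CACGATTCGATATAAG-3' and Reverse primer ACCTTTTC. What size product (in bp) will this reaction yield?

Forward primer CACGATTCGATATAAG is found on the top strand at positions 23–38.
The reverse primer's reverse complement is GAAAAGGT, which matches the template at positions 112–119.
Amplicon spans positions 23–119: 97 bp.

97 bp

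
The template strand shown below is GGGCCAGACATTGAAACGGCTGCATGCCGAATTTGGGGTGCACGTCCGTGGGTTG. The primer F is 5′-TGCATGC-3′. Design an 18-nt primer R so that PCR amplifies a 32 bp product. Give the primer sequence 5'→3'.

5'-CCCACGGACGTGCACCCC-3'

The forward primer binds at positions 21–27, so a 32 bp product ends at position 21 + 32 − 1 = 52.
The reverse primer anneals to the top strand over positions 35–52, i.e. to GGGGTGCACGTCCGTGGG.
Its sequence written 5'→3' is the reverse complement: CCCACGGACGTGCACCCC.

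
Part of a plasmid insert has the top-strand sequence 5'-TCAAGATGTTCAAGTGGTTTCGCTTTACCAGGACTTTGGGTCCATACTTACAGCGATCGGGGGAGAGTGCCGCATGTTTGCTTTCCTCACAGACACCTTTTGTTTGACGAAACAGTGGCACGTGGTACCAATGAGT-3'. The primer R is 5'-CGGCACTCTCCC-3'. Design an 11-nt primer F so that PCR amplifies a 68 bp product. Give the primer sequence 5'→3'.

The reverse primer's reverse complement GGGAGAGTGCCG matches the template at positions 61–72, so the product ends at position 72.
A 68 bp product then starts at position 72 − 68 + 1 = 5.
The forward primer is identical to the top strand there: GATGTTCAAGT.

5'-GATGTTCAAGT-3'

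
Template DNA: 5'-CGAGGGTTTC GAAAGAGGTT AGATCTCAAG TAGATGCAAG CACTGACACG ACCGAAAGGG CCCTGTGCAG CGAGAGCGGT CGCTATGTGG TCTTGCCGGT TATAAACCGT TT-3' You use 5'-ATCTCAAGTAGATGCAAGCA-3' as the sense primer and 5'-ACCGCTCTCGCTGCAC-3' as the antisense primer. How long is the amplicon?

58 bp

Scanning the template, ATCTCAAGTAGATGCAAGCA occurs at positions 23–42; this primer anneals to the bottom strand there with its 3' end pointing downstream.
Reverse complement of the reverse primer: GTGCAGCGAGAGCGGT. This occurs on the top strand at positions 65–80.
The product runs from position 23 to position 80, so its length is 80 − 23 + 1 = 58 bp.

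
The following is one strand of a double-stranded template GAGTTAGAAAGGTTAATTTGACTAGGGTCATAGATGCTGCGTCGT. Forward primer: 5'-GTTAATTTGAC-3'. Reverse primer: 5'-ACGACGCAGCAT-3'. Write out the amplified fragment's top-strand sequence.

Forward primer GTTAATTTGAC is found on the top strand at positions 12–22.
Reverse complement of the reverse primer: ATGCTGCGTCGT. This occurs on the top strand at positions 34–45.
The product is the template from position 12 through 45 (34 bp).

5'-GTTAATTTGACTAGGGTCATAGATGCTGCGTCGT-3'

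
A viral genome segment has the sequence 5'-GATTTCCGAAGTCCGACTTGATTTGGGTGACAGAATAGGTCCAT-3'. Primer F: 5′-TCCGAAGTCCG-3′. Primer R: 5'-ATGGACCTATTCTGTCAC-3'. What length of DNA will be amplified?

The forward primer matches the template at positions 5–15.
Reverse complement of the reverse primer: GTGACAGAATAGGTCCAT. This occurs on the top strand at positions 27–44.
Product length = (reverse-primer end) − (forward-primer start) + 1 = 44 − 5 + 1 = 40 bp.

40 bp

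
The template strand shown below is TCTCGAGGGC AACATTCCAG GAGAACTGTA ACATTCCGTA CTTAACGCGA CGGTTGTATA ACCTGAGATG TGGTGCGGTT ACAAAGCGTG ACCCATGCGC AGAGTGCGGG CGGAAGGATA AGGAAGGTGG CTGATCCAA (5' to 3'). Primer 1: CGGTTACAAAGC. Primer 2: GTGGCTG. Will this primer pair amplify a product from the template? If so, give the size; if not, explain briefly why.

Primer 1 (CGGTTACAAAGC) matches the top strand at positions 76–87 (3' end points downstream).
Primer 2 (GTGGCTG) also matches the top strand directly, at positions 127–133 — its reverse complement CAGCCAC is not present.
Both primers anneal to the bottom strand with 3' ends pointing the same way, so neither can prime synthesis back toward the other.

No product — both primers anneal to the same strand and extend in the same direction.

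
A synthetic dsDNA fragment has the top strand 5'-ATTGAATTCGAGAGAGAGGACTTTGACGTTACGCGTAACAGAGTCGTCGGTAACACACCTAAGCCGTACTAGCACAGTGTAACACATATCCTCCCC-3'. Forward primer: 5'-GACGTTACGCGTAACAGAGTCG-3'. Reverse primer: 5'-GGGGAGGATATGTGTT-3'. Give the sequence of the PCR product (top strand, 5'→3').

5'-GACGTTACGCGTAACAGAGTCGTCGGTAACACACCTAAGCCGTACTAGCACAGTGTAACACATATCCTCCCC-3'

Forward primer GACGTTACGCGTAACAGAGTCG is found on the top strand at positions 25–46.
Taking the reverse complement of GGGGAGGATATGTGTT gives AACACATATCCTCCCC, found at positions 81–96 on the template; the primer anneals here to the top strand with its 3' end pointing upstream.
The product is the template from position 25 through 96 (72 bp).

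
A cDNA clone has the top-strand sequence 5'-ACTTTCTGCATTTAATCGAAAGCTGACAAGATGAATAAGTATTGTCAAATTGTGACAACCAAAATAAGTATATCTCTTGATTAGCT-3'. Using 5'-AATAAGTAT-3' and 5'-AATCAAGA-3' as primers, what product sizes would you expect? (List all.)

The forward primer AATAAGTAT matches the top strand at positions 34–42, 63–71.
The reverse primer's reverse complement is TCTTGATT, matching at positions 75–82.
Each forward site pairs with the reverse site to give a product ending at position 82: sizes 49, 20 bp.

49 bp, 20 bp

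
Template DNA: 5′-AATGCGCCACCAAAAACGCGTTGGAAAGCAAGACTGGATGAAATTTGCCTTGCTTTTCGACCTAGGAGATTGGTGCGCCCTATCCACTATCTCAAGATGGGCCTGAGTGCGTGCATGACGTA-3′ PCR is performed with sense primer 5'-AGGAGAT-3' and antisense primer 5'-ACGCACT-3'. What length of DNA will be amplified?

49 bp

Forward primer AGGAGAT is found on the top strand at positions 64–70.
Reverse complement of the reverse primer: AGTGCGT. This occurs on the top strand at positions 106–112.
Amplicon spans positions 64–112: 49 bp.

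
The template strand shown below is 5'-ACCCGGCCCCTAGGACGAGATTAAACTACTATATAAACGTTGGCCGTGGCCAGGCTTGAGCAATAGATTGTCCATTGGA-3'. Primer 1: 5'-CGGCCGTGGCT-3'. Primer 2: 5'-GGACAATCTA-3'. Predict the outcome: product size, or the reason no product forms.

No product — primer 1 has no binding site in the template.

Primer 1 (CGGCCGTGGCT) does not match the top strand, and its reverse complement AGCCACGGCCG does not match either.
With no annealing site for primer 1, no amplification occurs.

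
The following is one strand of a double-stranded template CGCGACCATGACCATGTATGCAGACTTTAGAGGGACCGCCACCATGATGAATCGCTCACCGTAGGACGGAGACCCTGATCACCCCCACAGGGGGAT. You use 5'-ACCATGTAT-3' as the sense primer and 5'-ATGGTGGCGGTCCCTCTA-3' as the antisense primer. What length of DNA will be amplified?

35 bp

Forward primer ACCATGTAT is found on the top strand at positions 11–19.
Taking the reverse complement of ATGGTGGCGGTCCCTCTA gives TAGAGGGACCGCCACCAT, found at positions 28–45 on the template; the primer anneals here to the top strand with its 3' end pointing upstream.
Amplicon spans positions 11–45: 35 bp.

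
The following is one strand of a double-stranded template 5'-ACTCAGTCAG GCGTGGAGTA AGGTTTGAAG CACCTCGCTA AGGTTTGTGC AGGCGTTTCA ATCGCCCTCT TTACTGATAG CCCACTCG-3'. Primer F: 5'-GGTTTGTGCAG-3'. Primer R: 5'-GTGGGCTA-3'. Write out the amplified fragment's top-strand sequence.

The forward primer matches the template at positions 42–52.
Reverse complement of the reverse primer: TAGCCCAC. This occurs on the top strand at positions 78–85.
The product is the template from position 42 through 85 (44 bp).

5'-GGTTTGTGCAGGCGTTTCAATCGCCCTCTTTACTGATAGCCCAC-3'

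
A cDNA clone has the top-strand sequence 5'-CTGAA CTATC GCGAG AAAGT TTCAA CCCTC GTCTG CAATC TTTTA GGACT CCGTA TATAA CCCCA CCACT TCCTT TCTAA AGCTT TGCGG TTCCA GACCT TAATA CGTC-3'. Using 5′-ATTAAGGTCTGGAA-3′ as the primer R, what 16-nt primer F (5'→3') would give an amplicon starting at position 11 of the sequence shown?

5'-GCGAGAAAGTTTCAAC-3'

The reverse primer's reverse complement TTCCAGACCTTAAT matches the template at positions 91–104; the product starts at position 11.
The forward primer is identical to the top strand over positions 11–26: GCGAGAAAGTTTCAAC.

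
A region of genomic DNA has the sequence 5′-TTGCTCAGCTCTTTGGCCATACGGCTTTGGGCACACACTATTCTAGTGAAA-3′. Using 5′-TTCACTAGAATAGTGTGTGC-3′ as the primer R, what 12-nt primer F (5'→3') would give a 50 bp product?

5'-TTGCTCAGCTCT-3'

The reverse primer's reverse complement GCACACACTATTCTAGTGAA matches the template at positions 31–50, so the product ends at position 50.
A 50 bp product then starts at position 50 − 50 + 1 = 1.
The forward primer is identical to the top strand there: TTGCTCAGCTCT.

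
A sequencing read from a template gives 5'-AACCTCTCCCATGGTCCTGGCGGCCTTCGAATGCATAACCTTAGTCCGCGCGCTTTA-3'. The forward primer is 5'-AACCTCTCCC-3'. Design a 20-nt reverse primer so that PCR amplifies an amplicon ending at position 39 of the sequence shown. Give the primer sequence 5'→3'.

The forward primer binds at positions 1–10; the product's 3' end on the top strand is position 39.
The reverse primer anneals to the top strand over positions 20–39, i.e. to GCGGCCTTCGAATGCATAAC.
Its sequence written 5'→3' is the reverse complement: GTTATGCATTCGAAGGCCGC.

5'-GTTATGCATTCGAAGGCCGC-3'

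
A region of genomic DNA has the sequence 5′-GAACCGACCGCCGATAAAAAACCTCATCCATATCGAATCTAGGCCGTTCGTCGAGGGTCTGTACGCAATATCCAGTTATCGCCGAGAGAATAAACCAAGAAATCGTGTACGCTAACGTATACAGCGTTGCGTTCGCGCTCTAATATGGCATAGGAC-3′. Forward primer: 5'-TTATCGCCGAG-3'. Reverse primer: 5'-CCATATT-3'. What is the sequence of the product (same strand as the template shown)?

5'-TTATCGCCGAGAGAATAAACCAAGAAATCGTGTACGCTAACGTATACAGCGTTGCGTTCGCGCTCTAATATGG-3'

Scanning the template, TTATCGCCGAG occurs at positions 76–86; this primer anneals to the bottom strand there with its 3' end pointing downstream.
The reverse primer's reverse complement is AATATGG, which matches the template at positions 142–148.
The product is the template from position 76 through 148 (73 bp).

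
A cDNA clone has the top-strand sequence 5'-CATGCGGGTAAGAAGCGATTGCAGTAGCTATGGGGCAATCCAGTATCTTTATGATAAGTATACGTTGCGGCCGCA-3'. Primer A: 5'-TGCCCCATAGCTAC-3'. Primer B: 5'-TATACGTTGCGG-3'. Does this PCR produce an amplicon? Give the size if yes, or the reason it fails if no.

Primer A (TGCCCCATAGCTAC) has reverse complement GTAGCTATGGGGCA, which matches the top strand at positions 24–37; primer A anneals to the top strand there with its 3' end pointing upstream toward position 24.
Primer B (TATACGTTGCGG) matches the top strand directly at positions 59–70; it anneals to the bottom strand with its 3' end pointing downstream toward position 70.
The 3' ends diverge (primer A extends toward position 1, primer B toward position 75), so the primers never converge on a shared product.

No product — the primers' 3' ends point away from each other.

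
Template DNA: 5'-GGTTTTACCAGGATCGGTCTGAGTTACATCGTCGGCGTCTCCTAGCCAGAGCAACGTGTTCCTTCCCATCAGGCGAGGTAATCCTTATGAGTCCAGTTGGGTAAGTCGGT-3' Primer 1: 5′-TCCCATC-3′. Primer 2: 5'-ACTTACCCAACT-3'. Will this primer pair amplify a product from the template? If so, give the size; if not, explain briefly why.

Yes — a 43 bp product.

Primer 1 (TCCCATC) matches the top strand at positions 64–70; it acts as a forward primer.
Primer 2's reverse complement is AGTTGGGTAAGT, matching the top strand at positions 95–106; it acts as a reverse primer.
The 3' ends face each other across positions 64–106, giving a 43 bp product.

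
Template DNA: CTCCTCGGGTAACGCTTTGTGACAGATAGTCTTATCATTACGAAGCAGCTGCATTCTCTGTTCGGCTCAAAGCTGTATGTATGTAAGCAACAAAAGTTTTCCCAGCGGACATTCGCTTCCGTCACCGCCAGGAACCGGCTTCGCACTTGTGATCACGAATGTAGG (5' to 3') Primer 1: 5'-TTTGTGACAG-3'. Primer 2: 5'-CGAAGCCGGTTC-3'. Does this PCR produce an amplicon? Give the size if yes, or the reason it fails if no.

Yes — a 128 bp product.

Primer 1 (TTTGTGACAG) matches the top strand at positions 16–25; it acts as a forward primer.
Primer 2's reverse complement is GAACCGGCTTCG, matching the top strand at positions 132–143; it acts as a reverse primer.
The 3' ends face each other across positions 16–143, giving a 128 bp product.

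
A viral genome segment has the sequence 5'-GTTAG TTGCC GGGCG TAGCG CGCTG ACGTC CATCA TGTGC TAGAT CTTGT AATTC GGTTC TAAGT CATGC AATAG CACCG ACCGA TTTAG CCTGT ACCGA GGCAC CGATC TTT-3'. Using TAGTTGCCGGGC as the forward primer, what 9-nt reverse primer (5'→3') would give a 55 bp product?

5'-CCGAATTAC-3'

The forward primer binds at positions 3–14, so a 55 bp product ends at position 3 + 55 − 1 = 57.
The reverse primer anneals to the top strand over positions 49–57, i.e. to GTAATTCGG.
Its sequence written 5'→3' is the reverse complement: CCGAATTAC.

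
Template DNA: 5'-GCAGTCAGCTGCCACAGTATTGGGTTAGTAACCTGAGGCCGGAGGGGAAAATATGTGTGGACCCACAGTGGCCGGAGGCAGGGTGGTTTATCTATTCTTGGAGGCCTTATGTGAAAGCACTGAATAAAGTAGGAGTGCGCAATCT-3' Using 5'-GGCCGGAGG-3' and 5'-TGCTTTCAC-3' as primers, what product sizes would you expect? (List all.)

83 bp, 50 bp

The forward primer GGCCGGAGG matches the top strand at positions 37–45, 70–78.
The reverse primer's reverse complement is GTGAAAGCA, matching at positions 111–119.
Each forward site pairs with the reverse site to give a product ending at position 119: sizes 83, 50 bp.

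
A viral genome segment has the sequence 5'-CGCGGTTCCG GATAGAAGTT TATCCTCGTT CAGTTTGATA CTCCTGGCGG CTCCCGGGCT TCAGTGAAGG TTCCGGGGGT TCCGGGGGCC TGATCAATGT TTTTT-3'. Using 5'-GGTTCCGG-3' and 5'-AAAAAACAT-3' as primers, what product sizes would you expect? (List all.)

The forward primer GGTTCCGG matches the top strand at positions 4–11, 69–76, 78–85.
The reverse primer's reverse complement is ATGTTTTTT, matching at positions 97–105.
Each forward site pairs with the reverse site to give a product ending at position 105: sizes 102, 37, 28 bp.

102 bp, 37 bp, 28 bp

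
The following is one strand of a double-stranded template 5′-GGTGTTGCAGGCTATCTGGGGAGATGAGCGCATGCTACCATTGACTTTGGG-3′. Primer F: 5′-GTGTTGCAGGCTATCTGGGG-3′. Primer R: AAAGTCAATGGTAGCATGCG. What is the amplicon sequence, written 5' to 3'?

5'-GTGTTGCAGGCTATCTGGGGAGATGAGCGCATGCTACCATTGACTTT-3'

Scanning the template, GTGTTGCAGGCTATCTGGGG occurs at positions 2–21; this primer anneals to the bottom strand there with its 3' end pointing downstream.
Reverse complement of the reverse primer: CGCATGCTACCATTGACTTT. This occurs on the top strand at positions 29–48.
The product is the template from position 2 through 48 (47 bp).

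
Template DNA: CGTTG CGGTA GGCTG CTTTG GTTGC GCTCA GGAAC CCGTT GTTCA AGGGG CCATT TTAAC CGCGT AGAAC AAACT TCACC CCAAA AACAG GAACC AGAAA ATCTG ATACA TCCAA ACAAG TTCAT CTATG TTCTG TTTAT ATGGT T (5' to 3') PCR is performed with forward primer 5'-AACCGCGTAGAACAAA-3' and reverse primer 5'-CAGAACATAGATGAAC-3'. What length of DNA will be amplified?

Scanning the template, AACCGCGTAGAACAAA occurs at positions 58–73; this primer anneals to the bottom strand there with its 3' end pointing downstream.
Reverse complement of the reverse primer: GTTCATCTATGTTCTG. This occurs on the top strand at positions 120–135.
The product runs from position 58 to position 135, so its length is 135 − 58 + 1 = 78 bp.

78 bp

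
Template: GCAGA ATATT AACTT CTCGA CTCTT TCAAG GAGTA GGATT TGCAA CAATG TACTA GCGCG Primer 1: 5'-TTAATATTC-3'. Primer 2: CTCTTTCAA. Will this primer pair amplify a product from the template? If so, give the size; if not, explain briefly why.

Primer 1 (TTAATATTC) has reverse complement GAATATTAA, which matches the top strand at positions 4–12; primer 1 anneals to the top strand there with its 3' end pointing upstream toward position 4.
Primer 2 (CTCTTTCAA) matches the top strand directly at positions 21–29; it anneals to the bottom strand with its 3' end pointing downstream toward position 29.
The 3' ends diverge (primer 1 extends toward position 1, primer 2 toward position 60), so the primers never converge on a shared product.

No product — the primers' 3' ends point away from each other.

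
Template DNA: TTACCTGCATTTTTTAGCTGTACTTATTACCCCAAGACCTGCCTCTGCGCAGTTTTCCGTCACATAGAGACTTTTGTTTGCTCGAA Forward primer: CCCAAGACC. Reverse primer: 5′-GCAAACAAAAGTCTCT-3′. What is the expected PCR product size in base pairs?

Forward primer CCCAAGACC is found on the top strand at positions 31–39.
Reverse complement of the reverse primer: AGAGACTTTTGTTTGC. This occurs on the top strand at positions 66–81.
The product runs from position 31 to position 81, so its length is 81 − 31 + 1 = 51 bp.

51 bp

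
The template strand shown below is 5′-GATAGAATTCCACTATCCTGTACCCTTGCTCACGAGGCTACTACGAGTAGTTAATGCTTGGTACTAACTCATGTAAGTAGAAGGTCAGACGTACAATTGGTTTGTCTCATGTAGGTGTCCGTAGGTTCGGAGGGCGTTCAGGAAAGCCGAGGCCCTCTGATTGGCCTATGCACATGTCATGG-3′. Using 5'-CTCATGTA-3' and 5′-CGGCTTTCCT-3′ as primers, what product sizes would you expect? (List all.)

82 bp, 44 bp

The forward primer CTCATGTA matches the top strand at positions 68–75, 106–113.
The reverse primer's reverse complement is AGGAAAGCCG, matching at positions 140–149.
Each forward site pairs with the reverse site to give a product ending at position 149: sizes 82, 44 bp.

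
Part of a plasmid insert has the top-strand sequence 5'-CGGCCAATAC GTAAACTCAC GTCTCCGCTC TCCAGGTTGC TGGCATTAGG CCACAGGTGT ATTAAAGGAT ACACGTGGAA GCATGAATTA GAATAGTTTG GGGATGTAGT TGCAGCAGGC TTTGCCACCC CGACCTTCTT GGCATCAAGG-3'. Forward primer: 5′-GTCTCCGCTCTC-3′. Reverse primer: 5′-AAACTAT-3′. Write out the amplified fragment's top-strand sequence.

Forward primer GTCTCCGCTCTC is found on the top strand at positions 21–32.
The reverse primer's reverse complement is ATAGTTT, which matches the template at positions 93–99.
The product is the template from position 21 through 99 (79 bp).

5'-GTCTCCGCTCTCCAGGTTGCTGGCATTAGGCCACAGGTGTATTAAAGGATACACGTGGAAGCATGAATTAGAATAGTTT-3'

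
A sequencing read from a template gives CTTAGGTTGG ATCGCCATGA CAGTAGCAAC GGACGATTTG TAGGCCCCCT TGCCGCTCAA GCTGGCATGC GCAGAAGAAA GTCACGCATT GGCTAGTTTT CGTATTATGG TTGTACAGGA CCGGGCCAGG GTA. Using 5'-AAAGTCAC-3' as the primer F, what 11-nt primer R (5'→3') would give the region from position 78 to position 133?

The product's 3' end on the top strand is position 133.
The reverse primer anneals to the top strand over positions 123–133, i.e. to GGGCCAGGGTA.
Its sequence written 5'→3' is the reverse complement: TACCCTGGCCC.

5'-TACCCTGGCCC-3'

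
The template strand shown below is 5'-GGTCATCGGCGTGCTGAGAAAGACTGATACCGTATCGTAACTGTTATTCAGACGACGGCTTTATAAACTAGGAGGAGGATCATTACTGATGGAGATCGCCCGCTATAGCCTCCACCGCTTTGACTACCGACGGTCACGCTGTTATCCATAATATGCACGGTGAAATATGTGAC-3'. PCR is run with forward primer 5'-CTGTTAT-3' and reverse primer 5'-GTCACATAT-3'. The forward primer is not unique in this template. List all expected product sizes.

133 bp, 35 bp

The forward primer CTGTTAT matches the top strand at positions 41–47, 139–145.
The reverse primer's reverse complement is ATATGTGAC, matching at positions 165–173.
Each forward site pairs with the reverse site to give a product ending at position 173: sizes 133, 35 bp.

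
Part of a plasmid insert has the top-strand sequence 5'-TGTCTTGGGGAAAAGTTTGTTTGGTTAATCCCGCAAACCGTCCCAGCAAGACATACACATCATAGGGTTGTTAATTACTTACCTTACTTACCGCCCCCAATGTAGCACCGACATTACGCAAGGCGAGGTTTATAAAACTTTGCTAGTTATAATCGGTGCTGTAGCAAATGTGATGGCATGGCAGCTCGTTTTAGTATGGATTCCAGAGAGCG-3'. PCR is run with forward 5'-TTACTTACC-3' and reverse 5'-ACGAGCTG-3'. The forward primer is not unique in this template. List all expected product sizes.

115 bp, 106 bp

The forward primer TTACTTACC matches the top strand at positions 75–83, 84–92.
The reverse primer's reverse complement is CAGCTCGT, matching at positions 182–189.
Each forward site pairs with the reverse site to give a product ending at position 189: sizes 115, 106 bp.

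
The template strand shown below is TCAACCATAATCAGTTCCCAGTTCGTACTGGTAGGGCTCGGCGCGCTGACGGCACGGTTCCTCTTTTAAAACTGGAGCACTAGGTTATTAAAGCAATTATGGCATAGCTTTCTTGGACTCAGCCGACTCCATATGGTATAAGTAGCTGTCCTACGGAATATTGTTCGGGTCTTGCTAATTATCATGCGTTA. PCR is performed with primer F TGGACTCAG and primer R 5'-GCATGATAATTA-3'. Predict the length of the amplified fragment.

74 bp

Forward primer TGGACTCAG is found on the top strand at positions 114–122.
Taking the reverse complement of GCATGATAATTA gives TAATTATCATGC, found at positions 176–187 on the template; the primer anneals here to the top strand with its 3' end pointing upstream.
Product length = (reverse-primer end) − (forward-primer start) + 1 = 187 − 114 + 1 = 74 bp.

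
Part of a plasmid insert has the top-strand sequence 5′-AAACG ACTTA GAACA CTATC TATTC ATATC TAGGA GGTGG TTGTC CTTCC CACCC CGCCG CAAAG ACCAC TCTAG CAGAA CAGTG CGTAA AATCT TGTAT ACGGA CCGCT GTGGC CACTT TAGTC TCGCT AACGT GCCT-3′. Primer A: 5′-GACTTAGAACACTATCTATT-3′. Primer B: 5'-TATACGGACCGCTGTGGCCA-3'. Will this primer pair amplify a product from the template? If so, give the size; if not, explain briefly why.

Primer A (GACTTAGAACACTATCTATT) matches the top strand at positions 5–24 (3' end points downstream).
Primer B (TATACGGACCGCTGTGGCCA) also matches the top strand directly, at positions 98–117 — its reverse complement TGGCCACAGCGGTCCGTATA is not present.
Both primers anneal to the bottom strand with 3' ends pointing the same way, so neither can prime synthesis back toward the other.

No product — both primers anneal to the same strand and extend in the same direction.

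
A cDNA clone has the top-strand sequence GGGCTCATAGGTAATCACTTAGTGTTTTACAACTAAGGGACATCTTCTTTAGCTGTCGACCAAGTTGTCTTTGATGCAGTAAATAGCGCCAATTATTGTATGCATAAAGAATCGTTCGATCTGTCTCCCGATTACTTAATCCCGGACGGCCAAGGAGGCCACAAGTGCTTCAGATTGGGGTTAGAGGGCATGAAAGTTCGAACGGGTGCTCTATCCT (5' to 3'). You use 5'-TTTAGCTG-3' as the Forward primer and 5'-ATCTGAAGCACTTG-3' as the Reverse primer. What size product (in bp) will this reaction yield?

The forward primer matches the template at positions 48–55.
The reverse primer's reverse complement is CAAGTGCTTCAGAT, which matches the template at positions 162–175.
Amplicon spans positions 48–175: 128 bp.

128 bp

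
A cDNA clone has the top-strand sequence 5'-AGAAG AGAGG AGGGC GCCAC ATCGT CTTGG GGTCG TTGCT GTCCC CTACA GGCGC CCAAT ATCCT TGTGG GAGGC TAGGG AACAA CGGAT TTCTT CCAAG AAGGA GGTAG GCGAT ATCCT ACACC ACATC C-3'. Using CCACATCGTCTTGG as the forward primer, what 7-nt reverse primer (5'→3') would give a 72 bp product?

5'-CCGTTGT-3'

The forward primer binds at positions 17–30, so a 72 bp product ends at position 17 + 72 − 1 = 88.
The reverse primer anneals to the top strand over positions 82–88, i.e. to ACAACGG.
Its sequence written 5'→3' is the reverse complement: CCGTTGT.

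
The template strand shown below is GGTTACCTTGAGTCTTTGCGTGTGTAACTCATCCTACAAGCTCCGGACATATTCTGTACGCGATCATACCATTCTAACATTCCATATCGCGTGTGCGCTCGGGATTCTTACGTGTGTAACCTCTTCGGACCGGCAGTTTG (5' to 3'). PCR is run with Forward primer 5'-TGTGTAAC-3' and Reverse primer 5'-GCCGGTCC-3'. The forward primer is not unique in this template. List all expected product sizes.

The forward primer TGTGTAAC matches the top strand at positions 21–28, 113–120.
The reverse primer's reverse complement is GGACCGGC, matching at positions 127–134.
Each forward site pairs with the reverse site to give a product ending at position 134: sizes 114, 22 bp.

114 bp, 22 bp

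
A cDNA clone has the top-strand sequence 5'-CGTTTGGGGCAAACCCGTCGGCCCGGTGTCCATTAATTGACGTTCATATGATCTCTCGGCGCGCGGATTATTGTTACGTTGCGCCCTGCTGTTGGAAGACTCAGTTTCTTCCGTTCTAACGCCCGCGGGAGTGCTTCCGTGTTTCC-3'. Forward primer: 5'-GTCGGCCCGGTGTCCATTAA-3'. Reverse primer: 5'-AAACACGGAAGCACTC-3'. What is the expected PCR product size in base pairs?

The forward primer matches the template at positions 17–36.
The reverse primer's reverse complement is GAGTGCTTCCGTGTTT, which matches the template at positions 129–144.
The product runs from position 17 to position 144, so its length is 144 − 17 + 1 = 128 bp.

128 bp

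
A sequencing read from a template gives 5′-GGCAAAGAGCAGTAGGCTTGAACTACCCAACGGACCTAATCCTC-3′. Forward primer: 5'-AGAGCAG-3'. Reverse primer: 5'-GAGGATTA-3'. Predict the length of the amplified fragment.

39 bp

The forward primer matches the template at positions 6–12.
Reverse complement of the reverse primer: TAATCCTC. This occurs on the top strand at positions 37–44.
The product runs from position 6 to position 44, so its length is 44 − 6 + 1 = 39 bp.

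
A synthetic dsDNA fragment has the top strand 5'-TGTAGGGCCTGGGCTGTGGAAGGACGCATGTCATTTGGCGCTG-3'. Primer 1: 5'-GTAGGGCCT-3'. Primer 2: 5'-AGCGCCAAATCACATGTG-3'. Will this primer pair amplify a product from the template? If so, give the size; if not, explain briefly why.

Primer 2 (AGCGCCAAATCACATGTG) does not match the top strand, and its reverse complement CACATGTGATTTGGCGCT does not match either.
With no annealing site for primer 2, no amplification occurs.

No product — primer 2 has no binding site in the template.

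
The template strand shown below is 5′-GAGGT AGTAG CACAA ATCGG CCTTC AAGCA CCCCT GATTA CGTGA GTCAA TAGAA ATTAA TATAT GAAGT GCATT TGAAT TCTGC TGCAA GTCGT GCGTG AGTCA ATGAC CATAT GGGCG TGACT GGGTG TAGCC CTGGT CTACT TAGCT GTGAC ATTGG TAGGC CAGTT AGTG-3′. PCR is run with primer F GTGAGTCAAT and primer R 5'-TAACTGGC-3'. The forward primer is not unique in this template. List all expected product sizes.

The forward primer GTGAGTCAAT matches the top strand at positions 42–51, 98–107.
The reverse primer's reverse complement is GCCAGTTA, matching at positions 164–171.
Each forward site pairs with the reverse site to give a product ending at position 171: sizes 130, 74 bp.

130 bp, 74 bp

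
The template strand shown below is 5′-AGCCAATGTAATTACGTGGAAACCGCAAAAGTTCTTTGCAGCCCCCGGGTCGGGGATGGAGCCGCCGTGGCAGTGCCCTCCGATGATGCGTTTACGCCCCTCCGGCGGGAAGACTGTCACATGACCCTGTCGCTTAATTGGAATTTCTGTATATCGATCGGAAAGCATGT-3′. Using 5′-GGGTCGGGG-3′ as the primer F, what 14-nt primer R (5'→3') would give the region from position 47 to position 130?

5'-ACAGGGTCATGTGA-3'

The product's 3' end on the top strand is position 130.
The reverse primer anneals to the top strand over positions 117–130, i.e. to TCACATGACCCTGT.
Its sequence written 5'→3' is the reverse complement: ACAGGGTCATGTGA.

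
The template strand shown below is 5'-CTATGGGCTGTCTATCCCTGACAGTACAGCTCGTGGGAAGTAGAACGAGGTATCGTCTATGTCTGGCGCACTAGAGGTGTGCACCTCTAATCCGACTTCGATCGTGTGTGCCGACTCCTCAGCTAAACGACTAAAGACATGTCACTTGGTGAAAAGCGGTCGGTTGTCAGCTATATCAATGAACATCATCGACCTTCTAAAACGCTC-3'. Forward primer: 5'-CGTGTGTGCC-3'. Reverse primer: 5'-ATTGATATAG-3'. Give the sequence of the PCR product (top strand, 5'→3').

Forward primer CGTGTGTGCC is found on the top strand at positions 103–112.
The reverse primer's reverse complement is CTATATCAAT, which matches the template at positions 171–180.
The product is the template from position 103 through 180 (78 bp).

5'-CGTGTGTGCCGACTCCTCAGCTAAACGACTAAAGACATGTCACTTGGTGAAAAGCGGTCGGTTGTCAGCTATATCAAT-3'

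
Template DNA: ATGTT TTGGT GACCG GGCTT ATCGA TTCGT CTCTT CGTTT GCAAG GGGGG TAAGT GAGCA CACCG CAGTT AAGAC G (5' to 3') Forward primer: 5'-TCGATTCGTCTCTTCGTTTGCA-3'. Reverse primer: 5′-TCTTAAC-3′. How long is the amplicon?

53 bp

Scanning the template, TCGATTCGTCTCTTCGTTTGCA occurs at positions 22–43; this primer anneals to the bottom strand there with its 3' end pointing downstream.
Reverse complement of the reverse primer: GTTAAGA. This occurs on the top strand at positions 68–74.
Product length = (reverse-primer end) − (forward-primer start) + 1 = 74 − 22 + 1 = 53 bp.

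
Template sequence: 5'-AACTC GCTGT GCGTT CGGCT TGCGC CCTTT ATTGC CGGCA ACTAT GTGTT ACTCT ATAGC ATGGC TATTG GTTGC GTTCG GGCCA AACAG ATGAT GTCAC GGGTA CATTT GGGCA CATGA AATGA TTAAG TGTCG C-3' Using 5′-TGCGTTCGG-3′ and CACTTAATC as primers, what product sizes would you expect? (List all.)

The forward primer TGCGTTCGG matches the top strand at positions 10–18, 73–81.
The reverse primer's reverse complement is GATTAAGTG, matching at positions 124–132.
Each forward site pairs with the reverse site to give a product ending at position 132: sizes 123, 60 bp.

123 bp, 60 bp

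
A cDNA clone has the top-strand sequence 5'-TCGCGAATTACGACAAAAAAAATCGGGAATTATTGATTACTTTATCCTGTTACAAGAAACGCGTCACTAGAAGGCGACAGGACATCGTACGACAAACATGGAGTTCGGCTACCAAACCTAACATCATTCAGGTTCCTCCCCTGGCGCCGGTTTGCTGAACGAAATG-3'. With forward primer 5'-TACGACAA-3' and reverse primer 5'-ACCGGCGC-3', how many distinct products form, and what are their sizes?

The forward primer TACGACAA matches the top strand at positions 9–16, 88–95.
The reverse primer's reverse complement is GCGCCGGT, matching at positions 144–151.
Each forward site pairs with the reverse site to give a product ending at position 151: sizes 143, 64 bp.

Two products: 143 bp, 64 bp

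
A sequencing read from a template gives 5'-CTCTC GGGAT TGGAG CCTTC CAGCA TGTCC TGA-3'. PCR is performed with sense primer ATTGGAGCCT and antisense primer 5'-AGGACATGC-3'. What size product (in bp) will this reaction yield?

23 bp

Scanning the template, ATTGGAGCCT occurs at positions 9–18; this primer anneals to the bottom strand there with its 3' end pointing downstream.
Taking the reverse complement of AGGACATGC gives GCATGTCCT, found at positions 23–31 on the template; the primer anneals here to the top strand with its 3' end pointing upstream.
Product length = (reverse-primer end) − (forward-primer start) + 1 = 31 − 9 + 1 = 23 bp.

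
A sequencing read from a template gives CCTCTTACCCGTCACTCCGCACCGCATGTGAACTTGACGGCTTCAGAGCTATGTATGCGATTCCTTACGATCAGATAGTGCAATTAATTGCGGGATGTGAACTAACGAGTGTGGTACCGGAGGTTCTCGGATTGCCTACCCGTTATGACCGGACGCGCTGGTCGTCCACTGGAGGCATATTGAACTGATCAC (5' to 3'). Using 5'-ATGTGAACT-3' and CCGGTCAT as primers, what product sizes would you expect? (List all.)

The forward primer ATGTGAACT matches the top strand at positions 26–34, 95–103.
The reverse primer's reverse complement is ATGACCGG, matching at positions 145–152.
Each forward site pairs with the reverse site to give a product ending at position 152: sizes 127, 58 bp.

127 bp, 58 bp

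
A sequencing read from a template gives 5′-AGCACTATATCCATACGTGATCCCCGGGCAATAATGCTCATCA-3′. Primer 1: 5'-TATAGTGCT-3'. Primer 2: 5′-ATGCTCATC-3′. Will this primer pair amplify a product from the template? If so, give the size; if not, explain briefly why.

No product — the primers' 3' ends point away from each other.

Primer 1 (TATAGTGCT) has reverse complement AGCACTATA, which matches the top strand at positions 1–9; primer 1 anneals to the top strand there with its 3' end pointing upstream toward position 1.
Primer 2 (ATGCTCATC) matches the top strand directly at positions 34–42; it anneals to the bottom strand with its 3' end pointing downstream toward position 42.
The 3' ends diverge (primer 1 extends toward position 1, primer 2 toward position 43), so the primers never converge on a shared product.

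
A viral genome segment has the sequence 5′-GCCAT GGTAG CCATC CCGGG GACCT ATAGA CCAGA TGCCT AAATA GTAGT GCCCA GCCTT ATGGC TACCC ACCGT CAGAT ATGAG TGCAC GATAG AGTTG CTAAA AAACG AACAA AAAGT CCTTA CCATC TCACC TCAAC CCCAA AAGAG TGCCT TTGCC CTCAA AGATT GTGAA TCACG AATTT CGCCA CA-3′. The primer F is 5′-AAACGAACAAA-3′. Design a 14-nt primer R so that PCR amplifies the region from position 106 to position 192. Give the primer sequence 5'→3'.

5'-TGTGGCGAAATTCG-3'

The product's 3' end on the top strand is position 192.
The reverse primer anneals to the top strand over positions 179–192, i.e. to CGAATTTCGCCACA.
Its sequence written 5'→3' is the reverse complement: TGTGGCGAAATTCG.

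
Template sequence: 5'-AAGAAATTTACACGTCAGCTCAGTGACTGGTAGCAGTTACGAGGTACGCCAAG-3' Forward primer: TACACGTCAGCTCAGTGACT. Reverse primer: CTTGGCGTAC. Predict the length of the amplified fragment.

45 bp

The forward primer matches the template at positions 9–28.
Taking the reverse complement of CTTGGCGTAC gives GTACGCCAAG, found at positions 44–53 on the template; the primer anneals here to the top strand with its 3' end pointing upstream.
Product length = (reverse-primer end) − (forward-primer start) + 1 = 53 − 9 + 1 = 45 bp.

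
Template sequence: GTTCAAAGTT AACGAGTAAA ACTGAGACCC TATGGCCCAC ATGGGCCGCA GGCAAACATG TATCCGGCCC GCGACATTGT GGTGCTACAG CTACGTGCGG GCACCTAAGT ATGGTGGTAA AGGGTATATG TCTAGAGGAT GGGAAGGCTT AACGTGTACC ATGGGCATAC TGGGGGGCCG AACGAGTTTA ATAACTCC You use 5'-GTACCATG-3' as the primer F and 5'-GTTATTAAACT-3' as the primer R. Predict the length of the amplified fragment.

Forward primer GTACCATG is found on the top strand at positions 156–163.
Taking the reverse complement of GTTATTAAACT gives AGTTTAATAAC, found at positions 185–195 on the template; the primer anneals here to the top strand with its 3' end pointing upstream.
The product runs from position 156 to position 195, so its length is 195 − 156 + 1 = 40 bp.

40 bp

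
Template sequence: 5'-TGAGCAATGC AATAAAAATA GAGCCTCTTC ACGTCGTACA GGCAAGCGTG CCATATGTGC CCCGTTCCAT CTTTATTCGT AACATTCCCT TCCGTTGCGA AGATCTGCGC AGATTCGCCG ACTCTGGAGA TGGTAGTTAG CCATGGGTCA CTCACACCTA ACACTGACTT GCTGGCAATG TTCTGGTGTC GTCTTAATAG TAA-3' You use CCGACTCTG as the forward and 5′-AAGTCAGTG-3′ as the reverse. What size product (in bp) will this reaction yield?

53 bp

The forward primer matches the template at positions 118–126.
Reverse complement of the reverse primer: CACTGACTT. This occurs on the top strand at positions 162–170.
Amplicon spans positions 118–170: 53 bp.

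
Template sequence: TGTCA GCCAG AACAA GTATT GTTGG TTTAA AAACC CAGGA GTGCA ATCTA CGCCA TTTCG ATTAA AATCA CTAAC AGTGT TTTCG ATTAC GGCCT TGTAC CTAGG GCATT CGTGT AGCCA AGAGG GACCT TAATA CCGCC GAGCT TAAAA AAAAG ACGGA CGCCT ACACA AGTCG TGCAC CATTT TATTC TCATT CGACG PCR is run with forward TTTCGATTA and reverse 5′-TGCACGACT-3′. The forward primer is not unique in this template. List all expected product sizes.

124 bp, 99 bp

The forward primer TTTCGATTA matches the top strand at positions 56–64, 81–89.
The reverse primer's reverse complement is AGTCGTGCA, matching at positions 171–179.
Each forward site pairs with the reverse site to give a product ending at position 179: sizes 124, 99 bp.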